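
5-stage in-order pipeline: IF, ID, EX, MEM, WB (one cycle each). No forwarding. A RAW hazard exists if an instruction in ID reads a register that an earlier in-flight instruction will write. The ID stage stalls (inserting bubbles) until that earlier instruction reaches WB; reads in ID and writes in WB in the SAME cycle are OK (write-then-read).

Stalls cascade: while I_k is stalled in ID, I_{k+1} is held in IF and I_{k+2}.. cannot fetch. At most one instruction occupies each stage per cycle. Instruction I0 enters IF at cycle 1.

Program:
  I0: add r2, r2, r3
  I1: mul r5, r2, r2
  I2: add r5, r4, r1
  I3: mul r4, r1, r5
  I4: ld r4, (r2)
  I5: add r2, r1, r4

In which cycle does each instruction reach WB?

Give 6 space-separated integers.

Answer: 5 8 9 12 13 16

Derivation:
I0 add r2 <- r2,r3: IF@1 ID@2 stall=0 (-) EX@3 MEM@4 WB@5
I1 mul r5 <- r2,r2: IF@2 ID@3 stall=2 (RAW on I0.r2 (WB@5)) EX@6 MEM@7 WB@8
I2 add r5 <- r4,r1: IF@3 ID@6 stall=0 (-) EX@7 MEM@8 WB@9
I3 mul r4 <- r1,r5: IF@6 ID@7 stall=2 (RAW on I2.r5 (WB@9)) EX@10 MEM@11 WB@12
I4 ld r4 <- r2: IF@7 ID@10 stall=0 (-) EX@11 MEM@12 WB@13
I5 add r2 <- r1,r4: IF@10 ID@11 stall=2 (RAW on I4.r4 (WB@13)) EX@14 MEM@15 WB@16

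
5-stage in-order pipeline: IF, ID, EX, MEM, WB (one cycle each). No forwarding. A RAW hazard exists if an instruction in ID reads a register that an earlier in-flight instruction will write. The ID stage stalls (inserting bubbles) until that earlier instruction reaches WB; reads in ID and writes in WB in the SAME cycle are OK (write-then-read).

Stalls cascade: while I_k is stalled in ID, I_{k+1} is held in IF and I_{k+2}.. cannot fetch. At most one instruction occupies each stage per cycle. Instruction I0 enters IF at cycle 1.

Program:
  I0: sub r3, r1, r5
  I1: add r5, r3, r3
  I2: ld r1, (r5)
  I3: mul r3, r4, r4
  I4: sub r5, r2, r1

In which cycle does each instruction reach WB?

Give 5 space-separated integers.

Answer: 5 8 11 12 14

Derivation:
I0 sub r3 <- r1,r5: IF@1 ID@2 stall=0 (-) EX@3 MEM@4 WB@5
I1 add r5 <- r3,r3: IF@2 ID@3 stall=2 (RAW on I0.r3 (WB@5)) EX@6 MEM@7 WB@8
I2 ld r1 <- r5: IF@3 ID@6 stall=2 (RAW on I1.r5 (WB@8)) EX@9 MEM@10 WB@11
I3 mul r3 <- r4,r4: IF@6 ID@9 stall=0 (-) EX@10 MEM@11 WB@12
I4 sub r5 <- r2,r1: IF@9 ID@10 stall=1 (RAW on I2.r1 (WB@11)) EX@12 MEM@13 WB@14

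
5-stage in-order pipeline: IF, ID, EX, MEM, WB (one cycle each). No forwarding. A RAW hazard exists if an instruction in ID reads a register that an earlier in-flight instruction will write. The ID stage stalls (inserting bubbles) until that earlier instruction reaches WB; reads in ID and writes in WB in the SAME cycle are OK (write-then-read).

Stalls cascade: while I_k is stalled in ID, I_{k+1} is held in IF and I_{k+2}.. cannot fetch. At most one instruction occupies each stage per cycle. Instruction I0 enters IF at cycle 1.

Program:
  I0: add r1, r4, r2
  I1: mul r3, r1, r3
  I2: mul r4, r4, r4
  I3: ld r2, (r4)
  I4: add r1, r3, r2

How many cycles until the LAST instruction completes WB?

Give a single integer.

Answer: 15

Derivation:
I0 add r1 <- r4,r2: IF@1 ID@2 stall=0 (-) EX@3 MEM@4 WB@5
I1 mul r3 <- r1,r3: IF@2 ID@3 stall=2 (RAW on I0.r1 (WB@5)) EX@6 MEM@7 WB@8
I2 mul r4 <- r4,r4: IF@3 ID@6 stall=0 (-) EX@7 MEM@8 WB@9
I3 ld r2 <- r4: IF@6 ID@7 stall=2 (RAW on I2.r4 (WB@9)) EX@10 MEM@11 WB@12
I4 add r1 <- r3,r2: IF@7 ID@10 stall=2 (RAW on I3.r2 (WB@12)) EX@13 MEM@14 WB@15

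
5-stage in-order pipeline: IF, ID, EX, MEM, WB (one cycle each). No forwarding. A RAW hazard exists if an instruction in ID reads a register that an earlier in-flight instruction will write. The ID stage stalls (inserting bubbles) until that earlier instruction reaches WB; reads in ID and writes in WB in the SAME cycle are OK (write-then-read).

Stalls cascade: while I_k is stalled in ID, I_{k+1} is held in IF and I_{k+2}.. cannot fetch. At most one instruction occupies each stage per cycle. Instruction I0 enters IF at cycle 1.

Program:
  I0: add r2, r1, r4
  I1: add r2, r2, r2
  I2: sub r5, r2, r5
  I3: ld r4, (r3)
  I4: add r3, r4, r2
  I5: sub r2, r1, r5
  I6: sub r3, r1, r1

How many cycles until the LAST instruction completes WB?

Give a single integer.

Answer: 17

Derivation:
I0 add r2 <- r1,r4: IF@1 ID@2 stall=0 (-) EX@3 MEM@4 WB@5
I1 add r2 <- r2,r2: IF@2 ID@3 stall=2 (RAW on I0.r2 (WB@5)) EX@6 MEM@7 WB@8
I2 sub r5 <- r2,r5: IF@3 ID@6 stall=2 (RAW on I1.r2 (WB@8)) EX@9 MEM@10 WB@11
I3 ld r4 <- r3: IF@6 ID@9 stall=0 (-) EX@10 MEM@11 WB@12
I4 add r3 <- r4,r2: IF@9 ID@10 stall=2 (RAW on I3.r4 (WB@12)) EX@13 MEM@14 WB@15
I5 sub r2 <- r1,r5: IF@10 ID@13 stall=0 (-) EX@14 MEM@15 WB@16
I6 sub r3 <- r1,r1: IF@13 ID@14 stall=0 (-) EX@15 MEM@16 WB@17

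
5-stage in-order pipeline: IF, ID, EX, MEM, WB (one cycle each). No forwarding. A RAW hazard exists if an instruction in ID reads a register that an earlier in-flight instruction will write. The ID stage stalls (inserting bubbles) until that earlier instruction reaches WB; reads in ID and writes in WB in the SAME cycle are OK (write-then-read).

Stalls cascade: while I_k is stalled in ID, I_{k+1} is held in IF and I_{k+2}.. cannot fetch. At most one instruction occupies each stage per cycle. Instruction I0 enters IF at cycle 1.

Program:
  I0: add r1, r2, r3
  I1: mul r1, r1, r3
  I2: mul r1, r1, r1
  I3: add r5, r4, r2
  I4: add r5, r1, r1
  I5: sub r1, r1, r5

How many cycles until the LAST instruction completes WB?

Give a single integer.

Answer: 17

Derivation:
I0 add r1 <- r2,r3: IF@1 ID@2 stall=0 (-) EX@3 MEM@4 WB@5
I1 mul r1 <- r1,r3: IF@2 ID@3 stall=2 (RAW on I0.r1 (WB@5)) EX@6 MEM@7 WB@8
I2 mul r1 <- r1,r1: IF@3 ID@6 stall=2 (RAW on I1.r1 (WB@8)) EX@9 MEM@10 WB@11
I3 add r5 <- r4,r2: IF@6 ID@9 stall=0 (-) EX@10 MEM@11 WB@12
I4 add r5 <- r1,r1: IF@9 ID@10 stall=1 (RAW on I2.r1 (WB@11)) EX@12 MEM@13 WB@14
I5 sub r1 <- r1,r5: IF@10 ID@12 stall=2 (RAW on I4.r5 (WB@14)) EX@15 MEM@16 WB@17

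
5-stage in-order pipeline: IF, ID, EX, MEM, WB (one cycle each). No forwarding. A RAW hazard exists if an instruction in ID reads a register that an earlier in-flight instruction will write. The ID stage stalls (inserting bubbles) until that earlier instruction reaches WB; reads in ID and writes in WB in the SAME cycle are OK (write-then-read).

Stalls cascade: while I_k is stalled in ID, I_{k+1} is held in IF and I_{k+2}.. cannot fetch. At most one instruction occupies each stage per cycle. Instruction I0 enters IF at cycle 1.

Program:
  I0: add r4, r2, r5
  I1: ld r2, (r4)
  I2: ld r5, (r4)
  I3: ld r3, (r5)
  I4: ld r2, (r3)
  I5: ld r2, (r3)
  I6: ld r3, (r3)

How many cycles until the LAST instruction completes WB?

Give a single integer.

I0 add r4 <- r2,r5: IF@1 ID@2 stall=0 (-) EX@3 MEM@4 WB@5
I1 ld r2 <- r4: IF@2 ID@3 stall=2 (RAW on I0.r4 (WB@5)) EX@6 MEM@7 WB@8
I2 ld r5 <- r4: IF@3 ID@6 stall=0 (-) EX@7 MEM@8 WB@9
I3 ld r3 <- r5: IF@6 ID@7 stall=2 (RAW on I2.r5 (WB@9)) EX@10 MEM@11 WB@12
I4 ld r2 <- r3: IF@7 ID@10 stall=2 (RAW on I3.r3 (WB@12)) EX@13 MEM@14 WB@15
I5 ld r2 <- r3: IF@10 ID@13 stall=0 (-) EX@14 MEM@15 WB@16
I6 ld r3 <- r3: IF@13 ID@14 stall=0 (-) EX@15 MEM@16 WB@17

Answer: 17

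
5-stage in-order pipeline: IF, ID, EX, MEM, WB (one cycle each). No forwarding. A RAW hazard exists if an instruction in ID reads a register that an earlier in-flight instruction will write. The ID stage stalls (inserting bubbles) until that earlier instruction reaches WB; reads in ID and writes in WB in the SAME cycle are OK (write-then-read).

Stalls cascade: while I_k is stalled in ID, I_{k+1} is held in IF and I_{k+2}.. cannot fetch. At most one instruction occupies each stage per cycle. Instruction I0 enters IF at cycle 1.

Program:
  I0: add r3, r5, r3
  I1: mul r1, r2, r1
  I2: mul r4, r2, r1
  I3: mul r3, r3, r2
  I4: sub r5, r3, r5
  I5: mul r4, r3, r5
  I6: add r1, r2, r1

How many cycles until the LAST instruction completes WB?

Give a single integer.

Answer: 17

Derivation:
I0 add r3 <- r5,r3: IF@1 ID@2 stall=0 (-) EX@3 MEM@4 WB@5
I1 mul r1 <- r2,r1: IF@2 ID@3 stall=0 (-) EX@4 MEM@5 WB@6
I2 mul r4 <- r2,r1: IF@3 ID@4 stall=2 (RAW on I1.r1 (WB@6)) EX@7 MEM@8 WB@9
I3 mul r3 <- r3,r2: IF@4 ID@7 stall=0 (-) EX@8 MEM@9 WB@10
I4 sub r5 <- r3,r5: IF@7 ID@8 stall=2 (RAW on I3.r3 (WB@10)) EX@11 MEM@12 WB@13
I5 mul r4 <- r3,r5: IF@8 ID@11 stall=2 (RAW on I4.r5 (WB@13)) EX@14 MEM@15 WB@16
I6 add r1 <- r2,r1: IF@11 ID@14 stall=0 (-) EX@15 MEM@16 WB@17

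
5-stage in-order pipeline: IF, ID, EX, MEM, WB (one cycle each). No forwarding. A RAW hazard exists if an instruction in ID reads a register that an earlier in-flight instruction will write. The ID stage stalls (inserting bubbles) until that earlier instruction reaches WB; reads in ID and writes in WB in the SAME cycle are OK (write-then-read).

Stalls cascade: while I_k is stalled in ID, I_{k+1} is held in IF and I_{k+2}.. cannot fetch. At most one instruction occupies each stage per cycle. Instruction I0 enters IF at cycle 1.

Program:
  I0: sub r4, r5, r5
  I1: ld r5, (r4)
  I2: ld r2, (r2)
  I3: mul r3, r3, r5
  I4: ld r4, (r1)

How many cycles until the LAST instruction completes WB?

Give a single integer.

I0 sub r4 <- r5,r5: IF@1 ID@2 stall=0 (-) EX@3 MEM@4 WB@5
I1 ld r5 <- r4: IF@2 ID@3 stall=2 (RAW on I0.r4 (WB@5)) EX@6 MEM@7 WB@8
I2 ld r2 <- r2: IF@3 ID@6 stall=0 (-) EX@7 MEM@8 WB@9
I3 mul r3 <- r3,r5: IF@6 ID@7 stall=1 (RAW on I1.r5 (WB@8)) EX@9 MEM@10 WB@11
I4 ld r4 <- r1: IF@7 ID@9 stall=0 (-) EX@10 MEM@11 WB@12

Answer: 12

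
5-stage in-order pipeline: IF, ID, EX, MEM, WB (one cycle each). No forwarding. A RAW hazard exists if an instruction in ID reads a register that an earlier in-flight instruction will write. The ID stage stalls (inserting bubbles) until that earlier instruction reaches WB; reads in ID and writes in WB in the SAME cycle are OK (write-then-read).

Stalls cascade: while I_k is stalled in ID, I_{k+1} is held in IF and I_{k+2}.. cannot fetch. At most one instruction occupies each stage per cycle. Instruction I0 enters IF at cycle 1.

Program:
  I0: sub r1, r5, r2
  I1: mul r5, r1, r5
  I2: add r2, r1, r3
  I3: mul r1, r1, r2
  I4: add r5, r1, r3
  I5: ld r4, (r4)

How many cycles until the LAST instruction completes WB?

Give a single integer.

I0 sub r1 <- r5,r2: IF@1 ID@2 stall=0 (-) EX@3 MEM@4 WB@5
I1 mul r5 <- r1,r5: IF@2 ID@3 stall=2 (RAW on I0.r1 (WB@5)) EX@6 MEM@7 WB@8
I2 add r2 <- r1,r3: IF@3 ID@6 stall=0 (-) EX@7 MEM@8 WB@9
I3 mul r1 <- r1,r2: IF@6 ID@7 stall=2 (RAW on I2.r2 (WB@9)) EX@10 MEM@11 WB@12
I4 add r5 <- r1,r3: IF@7 ID@10 stall=2 (RAW on I3.r1 (WB@12)) EX@13 MEM@14 WB@15
I5 ld r4 <- r4: IF@10 ID@13 stall=0 (-) EX@14 MEM@15 WB@16

Answer: 16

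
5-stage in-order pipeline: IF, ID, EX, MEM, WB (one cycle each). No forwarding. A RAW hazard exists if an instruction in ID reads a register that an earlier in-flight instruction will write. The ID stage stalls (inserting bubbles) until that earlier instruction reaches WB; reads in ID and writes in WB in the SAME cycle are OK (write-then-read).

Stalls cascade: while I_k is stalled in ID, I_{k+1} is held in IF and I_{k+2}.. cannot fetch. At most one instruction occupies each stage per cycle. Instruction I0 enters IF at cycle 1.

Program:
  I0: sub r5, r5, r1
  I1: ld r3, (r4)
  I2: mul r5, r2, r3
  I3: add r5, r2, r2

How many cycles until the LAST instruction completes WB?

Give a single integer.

I0 sub r5 <- r5,r1: IF@1 ID@2 stall=0 (-) EX@3 MEM@4 WB@5
I1 ld r3 <- r4: IF@2 ID@3 stall=0 (-) EX@4 MEM@5 WB@6
I2 mul r5 <- r2,r3: IF@3 ID@4 stall=2 (RAW on I1.r3 (WB@6)) EX@7 MEM@8 WB@9
I3 add r5 <- r2,r2: IF@4 ID@7 stall=0 (-) EX@8 MEM@9 WB@10

Answer: 10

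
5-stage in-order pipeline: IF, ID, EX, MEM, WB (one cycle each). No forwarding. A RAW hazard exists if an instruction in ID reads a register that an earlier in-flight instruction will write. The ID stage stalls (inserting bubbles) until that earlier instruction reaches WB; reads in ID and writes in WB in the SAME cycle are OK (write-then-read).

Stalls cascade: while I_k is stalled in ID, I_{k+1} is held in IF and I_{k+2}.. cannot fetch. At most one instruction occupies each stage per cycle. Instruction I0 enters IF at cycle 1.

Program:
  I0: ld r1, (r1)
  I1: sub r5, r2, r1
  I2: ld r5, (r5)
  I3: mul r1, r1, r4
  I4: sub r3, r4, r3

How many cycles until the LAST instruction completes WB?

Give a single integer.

Answer: 13

Derivation:
I0 ld r1 <- r1: IF@1 ID@2 stall=0 (-) EX@3 MEM@4 WB@5
I1 sub r5 <- r2,r1: IF@2 ID@3 stall=2 (RAW on I0.r1 (WB@5)) EX@6 MEM@7 WB@8
I2 ld r5 <- r5: IF@3 ID@6 stall=2 (RAW on I1.r5 (WB@8)) EX@9 MEM@10 WB@11
I3 mul r1 <- r1,r4: IF@6 ID@9 stall=0 (-) EX@10 MEM@11 WB@12
I4 sub r3 <- r4,r3: IF@9 ID@10 stall=0 (-) EX@11 MEM@12 WB@13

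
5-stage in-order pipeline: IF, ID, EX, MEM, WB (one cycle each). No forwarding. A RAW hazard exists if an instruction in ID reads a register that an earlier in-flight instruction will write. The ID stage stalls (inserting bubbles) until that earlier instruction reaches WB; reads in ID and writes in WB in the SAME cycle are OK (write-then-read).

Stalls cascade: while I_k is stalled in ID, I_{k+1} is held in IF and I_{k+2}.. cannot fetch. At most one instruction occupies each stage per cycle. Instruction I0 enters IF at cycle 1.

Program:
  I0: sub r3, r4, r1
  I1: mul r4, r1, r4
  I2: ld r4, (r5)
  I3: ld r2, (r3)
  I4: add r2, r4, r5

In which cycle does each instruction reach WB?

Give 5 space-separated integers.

I0 sub r3 <- r4,r1: IF@1 ID@2 stall=0 (-) EX@3 MEM@4 WB@5
I1 mul r4 <- r1,r4: IF@2 ID@3 stall=0 (-) EX@4 MEM@5 WB@6
I2 ld r4 <- r5: IF@3 ID@4 stall=0 (-) EX@5 MEM@6 WB@7
I3 ld r2 <- r3: IF@4 ID@5 stall=0 (-) EX@6 MEM@7 WB@8
I4 add r2 <- r4,r5: IF@5 ID@6 stall=1 (RAW on I2.r4 (WB@7)) EX@8 MEM@9 WB@10

Answer: 5 6 7 8 10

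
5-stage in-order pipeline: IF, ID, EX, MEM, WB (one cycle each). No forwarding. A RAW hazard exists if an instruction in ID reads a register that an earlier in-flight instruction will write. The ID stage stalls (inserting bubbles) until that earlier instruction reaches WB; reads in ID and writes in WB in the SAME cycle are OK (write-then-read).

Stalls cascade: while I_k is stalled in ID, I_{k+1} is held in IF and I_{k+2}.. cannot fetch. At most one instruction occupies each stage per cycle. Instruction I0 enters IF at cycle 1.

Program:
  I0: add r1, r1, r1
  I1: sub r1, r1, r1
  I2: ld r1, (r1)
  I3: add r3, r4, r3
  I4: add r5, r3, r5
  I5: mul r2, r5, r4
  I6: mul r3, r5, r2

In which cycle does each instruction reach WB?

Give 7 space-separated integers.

I0 add r1 <- r1,r1: IF@1 ID@2 stall=0 (-) EX@3 MEM@4 WB@5
I1 sub r1 <- r1,r1: IF@2 ID@3 stall=2 (RAW on I0.r1 (WB@5)) EX@6 MEM@7 WB@8
I2 ld r1 <- r1: IF@3 ID@6 stall=2 (RAW on I1.r1 (WB@8)) EX@9 MEM@10 WB@11
I3 add r3 <- r4,r3: IF@6 ID@9 stall=0 (-) EX@10 MEM@11 WB@12
I4 add r5 <- r3,r5: IF@9 ID@10 stall=2 (RAW on I3.r3 (WB@12)) EX@13 MEM@14 WB@15
I5 mul r2 <- r5,r4: IF@10 ID@13 stall=2 (RAW on I4.r5 (WB@15)) EX@16 MEM@17 WB@18
I6 mul r3 <- r5,r2: IF@13 ID@16 stall=2 (RAW on I5.r2 (WB@18)) EX@19 MEM@20 WB@21

Answer: 5 8 11 12 15 18 21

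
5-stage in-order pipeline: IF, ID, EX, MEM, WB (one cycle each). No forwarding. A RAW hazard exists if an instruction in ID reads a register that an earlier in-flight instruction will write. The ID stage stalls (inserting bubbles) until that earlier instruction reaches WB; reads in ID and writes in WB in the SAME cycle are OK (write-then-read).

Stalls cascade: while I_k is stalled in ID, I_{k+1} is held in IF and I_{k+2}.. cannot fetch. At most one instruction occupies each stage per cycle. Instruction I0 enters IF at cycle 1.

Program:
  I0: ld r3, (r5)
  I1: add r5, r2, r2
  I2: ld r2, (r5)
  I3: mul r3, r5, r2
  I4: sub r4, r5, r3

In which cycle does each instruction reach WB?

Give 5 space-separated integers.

I0 ld r3 <- r5: IF@1 ID@2 stall=0 (-) EX@3 MEM@4 WB@5
I1 add r5 <- r2,r2: IF@2 ID@3 stall=0 (-) EX@4 MEM@5 WB@6
I2 ld r2 <- r5: IF@3 ID@4 stall=2 (RAW on I1.r5 (WB@6)) EX@7 MEM@8 WB@9
I3 mul r3 <- r5,r2: IF@4 ID@7 stall=2 (RAW on I2.r2 (WB@9)) EX@10 MEM@11 WB@12
I4 sub r4 <- r5,r3: IF@7 ID@10 stall=2 (RAW on I3.r3 (WB@12)) EX@13 MEM@14 WB@15

Answer: 5 6 9 12 15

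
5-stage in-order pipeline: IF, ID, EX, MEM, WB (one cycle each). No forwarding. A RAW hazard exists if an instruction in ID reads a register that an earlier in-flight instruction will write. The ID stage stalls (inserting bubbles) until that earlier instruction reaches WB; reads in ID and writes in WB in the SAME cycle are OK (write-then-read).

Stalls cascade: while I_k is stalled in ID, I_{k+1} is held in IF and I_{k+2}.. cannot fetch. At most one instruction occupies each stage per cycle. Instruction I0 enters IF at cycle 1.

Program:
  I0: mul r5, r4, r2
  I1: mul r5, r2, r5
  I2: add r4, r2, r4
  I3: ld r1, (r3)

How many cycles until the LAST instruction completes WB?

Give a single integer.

I0 mul r5 <- r4,r2: IF@1 ID@2 stall=0 (-) EX@3 MEM@4 WB@5
I1 mul r5 <- r2,r5: IF@2 ID@3 stall=2 (RAW on I0.r5 (WB@5)) EX@6 MEM@7 WB@8
I2 add r4 <- r2,r4: IF@3 ID@6 stall=0 (-) EX@7 MEM@8 WB@9
I3 ld r1 <- r3: IF@6 ID@7 stall=0 (-) EX@8 MEM@9 WB@10

Answer: 10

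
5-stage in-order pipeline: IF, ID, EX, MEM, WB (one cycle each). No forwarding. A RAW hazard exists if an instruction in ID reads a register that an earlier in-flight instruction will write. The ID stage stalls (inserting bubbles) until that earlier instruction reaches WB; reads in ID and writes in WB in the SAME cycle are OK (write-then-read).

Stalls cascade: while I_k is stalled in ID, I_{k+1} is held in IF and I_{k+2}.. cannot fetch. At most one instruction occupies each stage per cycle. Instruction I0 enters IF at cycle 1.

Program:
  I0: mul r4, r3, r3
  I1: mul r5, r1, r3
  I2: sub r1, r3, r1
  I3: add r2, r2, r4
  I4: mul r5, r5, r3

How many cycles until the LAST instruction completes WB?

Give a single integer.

Answer: 9

Derivation:
I0 mul r4 <- r3,r3: IF@1 ID@2 stall=0 (-) EX@3 MEM@4 WB@5
I1 mul r5 <- r1,r3: IF@2 ID@3 stall=0 (-) EX@4 MEM@5 WB@6
I2 sub r1 <- r3,r1: IF@3 ID@4 stall=0 (-) EX@5 MEM@6 WB@7
I3 add r2 <- r2,r4: IF@4 ID@5 stall=0 (-) EX@6 MEM@7 WB@8
I4 mul r5 <- r5,r3: IF@5 ID@6 stall=0 (-) EX@7 MEM@8 WB@9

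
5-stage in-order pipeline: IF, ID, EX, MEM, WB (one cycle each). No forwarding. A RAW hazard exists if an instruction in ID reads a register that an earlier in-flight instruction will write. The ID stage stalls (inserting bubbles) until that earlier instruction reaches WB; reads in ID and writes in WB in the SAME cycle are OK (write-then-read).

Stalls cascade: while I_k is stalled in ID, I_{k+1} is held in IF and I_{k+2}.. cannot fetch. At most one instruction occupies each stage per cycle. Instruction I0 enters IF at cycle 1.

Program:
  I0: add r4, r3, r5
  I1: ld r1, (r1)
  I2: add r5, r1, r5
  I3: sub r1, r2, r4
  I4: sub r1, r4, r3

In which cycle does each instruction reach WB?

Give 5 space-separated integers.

I0 add r4 <- r3,r5: IF@1 ID@2 stall=0 (-) EX@3 MEM@4 WB@5
I1 ld r1 <- r1: IF@2 ID@3 stall=0 (-) EX@4 MEM@5 WB@6
I2 add r5 <- r1,r5: IF@3 ID@4 stall=2 (RAW on I1.r1 (WB@6)) EX@7 MEM@8 WB@9
I3 sub r1 <- r2,r4: IF@4 ID@7 stall=0 (-) EX@8 MEM@9 WB@10
I4 sub r1 <- r4,r3: IF@7 ID@8 stall=0 (-) EX@9 MEM@10 WB@11

Answer: 5 6 9 10 11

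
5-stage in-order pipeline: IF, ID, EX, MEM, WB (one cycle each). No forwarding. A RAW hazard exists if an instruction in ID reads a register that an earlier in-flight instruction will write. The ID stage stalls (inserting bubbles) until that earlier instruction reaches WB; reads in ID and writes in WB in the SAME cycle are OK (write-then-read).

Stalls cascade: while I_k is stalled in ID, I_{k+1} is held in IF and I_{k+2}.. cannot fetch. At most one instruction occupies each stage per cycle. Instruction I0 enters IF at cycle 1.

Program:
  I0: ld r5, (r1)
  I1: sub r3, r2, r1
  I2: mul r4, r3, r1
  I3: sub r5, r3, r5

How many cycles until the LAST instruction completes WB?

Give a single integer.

Answer: 10

Derivation:
I0 ld r5 <- r1: IF@1 ID@2 stall=0 (-) EX@3 MEM@4 WB@5
I1 sub r3 <- r2,r1: IF@2 ID@3 stall=0 (-) EX@4 MEM@5 WB@6
I2 mul r4 <- r3,r1: IF@3 ID@4 stall=2 (RAW on I1.r3 (WB@6)) EX@7 MEM@8 WB@9
I3 sub r5 <- r3,r5: IF@4 ID@7 stall=0 (-) EX@8 MEM@9 WB@10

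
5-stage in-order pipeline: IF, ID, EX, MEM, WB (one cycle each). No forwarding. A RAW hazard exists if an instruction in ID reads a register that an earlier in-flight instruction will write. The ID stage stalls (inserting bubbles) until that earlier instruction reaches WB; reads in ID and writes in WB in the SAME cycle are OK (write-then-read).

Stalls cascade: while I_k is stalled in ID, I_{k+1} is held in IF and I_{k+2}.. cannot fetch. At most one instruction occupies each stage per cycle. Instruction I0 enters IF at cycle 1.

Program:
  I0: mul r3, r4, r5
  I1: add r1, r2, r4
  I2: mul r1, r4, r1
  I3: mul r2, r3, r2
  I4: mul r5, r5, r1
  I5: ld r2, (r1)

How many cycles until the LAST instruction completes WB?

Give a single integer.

Answer: 13

Derivation:
I0 mul r3 <- r4,r5: IF@1 ID@2 stall=0 (-) EX@3 MEM@4 WB@5
I1 add r1 <- r2,r4: IF@2 ID@3 stall=0 (-) EX@4 MEM@5 WB@6
I2 mul r1 <- r4,r1: IF@3 ID@4 stall=2 (RAW on I1.r1 (WB@6)) EX@7 MEM@8 WB@9
I3 mul r2 <- r3,r2: IF@4 ID@7 stall=0 (-) EX@8 MEM@9 WB@10
I4 mul r5 <- r5,r1: IF@7 ID@8 stall=1 (RAW on I2.r1 (WB@9)) EX@10 MEM@11 WB@12
I5 ld r2 <- r1: IF@8 ID@10 stall=0 (-) EX@11 MEM@12 WB@13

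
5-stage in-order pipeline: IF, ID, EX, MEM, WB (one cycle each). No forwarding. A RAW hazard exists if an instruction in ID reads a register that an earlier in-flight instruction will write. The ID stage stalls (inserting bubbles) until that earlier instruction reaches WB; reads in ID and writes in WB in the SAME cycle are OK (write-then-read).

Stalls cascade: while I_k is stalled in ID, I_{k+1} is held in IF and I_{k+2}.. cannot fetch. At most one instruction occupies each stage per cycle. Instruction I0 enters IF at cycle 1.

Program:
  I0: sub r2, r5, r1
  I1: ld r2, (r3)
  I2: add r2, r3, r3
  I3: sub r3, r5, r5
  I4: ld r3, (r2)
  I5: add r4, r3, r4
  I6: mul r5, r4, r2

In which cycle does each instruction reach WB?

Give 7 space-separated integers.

Answer: 5 6 7 8 10 13 16

Derivation:
I0 sub r2 <- r5,r1: IF@1 ID@2 stall=0 (-) EX@3 MEM@4 WB@5
I1 ld r2 <- r3: IF@2 ID@3 stall=0 (-) EX@4 MEM@5 WB@6
I2 add r2 <- r3,r3: IF@3 ID@4 stall=0 (-) EX@5 MEM@6 WB@7
I3 sub r3 <- r5,r5: IF@4 ID@5 stall=0 (-) EX@6 MEM@7 WB@8
I4 ld r3 <- r2: IF@5 ID@6 stall=1 (RAW on I2.r2 (WB@7)) EX@8 MEM@9 WB@10
I5 add r4 <- r3,r4: IF@6 ID@8 stall=2 (RAW on I4.r3 (WB@10)) EX@11 MEM@12 WB@13
I6 mul r5 <- r4,r2: IF@8 ID@11 stall=2 (RAW on I5.r4 (WB@13)) EX@14 MEM@15 WB@16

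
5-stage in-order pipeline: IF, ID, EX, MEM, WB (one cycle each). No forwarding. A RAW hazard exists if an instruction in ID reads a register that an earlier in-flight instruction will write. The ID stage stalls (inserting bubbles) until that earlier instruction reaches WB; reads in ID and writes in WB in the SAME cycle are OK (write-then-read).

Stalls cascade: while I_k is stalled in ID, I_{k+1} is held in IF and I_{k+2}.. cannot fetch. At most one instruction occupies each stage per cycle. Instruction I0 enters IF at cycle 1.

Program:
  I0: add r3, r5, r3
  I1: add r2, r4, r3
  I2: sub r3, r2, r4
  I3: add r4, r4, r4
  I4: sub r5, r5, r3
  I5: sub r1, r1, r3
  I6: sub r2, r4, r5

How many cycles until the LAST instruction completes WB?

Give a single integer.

I0 add r3 <- r5,r3: IF@1 ID@2 stall=0 (-) EX@3 MEM@4 WB@5
I1 add r2 <- r4,r3: IF@2 ID@3 stall=2 (RAW on I0.r3 (WB@5)) EX@6 MEM@7 WB@8
I2 sub r3 <- r2,r4: IF@3 ID@6 stall=2 (RAW on I1.r2 (WB@8)) EX@9 MEM@10 WB@11
I3 add r4 <- r4,r4: IF@6 ID@9 stall=0 (-) EX@10 MEM@11 WB@12
I4 sub r5 <- r5,r3: IF@9 ID@10 stall=1 (RAW on I2.r3 (WB@11)) EX@12 MEM@13 WB@14
I5 sub r1 <- r1,r3: IF@10 ID@12 stall=0 (-) EX@13 MEM@14 WB@15
I6 sub r2 <- r4,r5: IF@12 ID@13 stall=1 (RAW on I4.r5 (WB@14)) EX@15 MEM@16 WB@17

Answer: 17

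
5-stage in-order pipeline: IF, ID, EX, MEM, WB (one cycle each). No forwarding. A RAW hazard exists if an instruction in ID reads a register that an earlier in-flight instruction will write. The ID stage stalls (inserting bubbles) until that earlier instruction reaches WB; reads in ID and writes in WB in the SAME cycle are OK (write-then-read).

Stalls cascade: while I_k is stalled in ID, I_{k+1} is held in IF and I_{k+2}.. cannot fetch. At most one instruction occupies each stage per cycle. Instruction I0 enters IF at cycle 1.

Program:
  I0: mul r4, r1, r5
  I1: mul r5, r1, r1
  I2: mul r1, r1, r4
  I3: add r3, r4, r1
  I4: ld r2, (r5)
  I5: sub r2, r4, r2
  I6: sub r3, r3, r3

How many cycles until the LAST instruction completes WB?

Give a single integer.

I0 mul r4 <- r1,r5: IF@1 ID@2 stall=0 (-) EX@3 MEM@4 WB@5
I1 mul r5 <- r1,r1: IF@2 ID@3 stall=0 (-) EX@4 MEM@5 WB@6
I2 mul r1 <- r1,r4: IF@3 ID@4 stall=1 (RAW on I0.r4 (WB@5)) EX@6 MEM@7 WB@8
I3 add r3 <- r4,r1: IF@4 ID@6 stall=2 (RAW on I2.r1 (WB@8)) EX@9 MEM@10 WB@11
I4 ld r2 <- r5: IF@6 ID@9 stall=0 (-) EX@10 MEM@11 WB@12
I5 sub r2 <- r4,r2: IF@9 ID@10 stall=2 (RAW on I4.r2 (WB@12)) EX@13 MEM@14 WB@15
I6 sub r3 <- r3,r3: IF@10 ID@13 stall=0 (-) EX@14 MEM@15 WB@16

Answer: 16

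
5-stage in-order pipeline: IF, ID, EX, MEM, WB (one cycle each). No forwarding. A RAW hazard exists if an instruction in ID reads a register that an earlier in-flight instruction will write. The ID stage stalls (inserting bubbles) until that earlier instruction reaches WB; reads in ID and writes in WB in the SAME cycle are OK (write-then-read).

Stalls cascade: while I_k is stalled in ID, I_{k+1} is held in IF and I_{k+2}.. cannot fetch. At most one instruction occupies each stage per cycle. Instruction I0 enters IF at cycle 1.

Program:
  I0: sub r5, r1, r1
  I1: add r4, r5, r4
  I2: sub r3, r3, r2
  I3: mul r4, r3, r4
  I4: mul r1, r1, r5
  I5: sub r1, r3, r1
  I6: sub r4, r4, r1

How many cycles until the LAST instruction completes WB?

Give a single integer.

Answer: 19

Derivation:
I0 sub r5 <- r1,r1: IF@1 ID@2 stall=0 (-) EX@3 MEM@4 WB@5
I1 add r4 <- r5,r4: IF@2 ID@3 stall=2 (RAW on I0.r5 (WB@5)) EX@6 MEM@7 WB@8
I2 sub r3 <- r3,r2: IF@3 ID@6 stall=0 (-) EX@7 MEM@8 WB@9
I3 mul r4 <- r3,r4: IF@6 ID@7 stall=2 (RAW on I2.r3 (WB@9)) EX@10 MEM@11 WB@12
I4 mul r1 <- r1,r5: IF@7 ID@10 stall=0 (-) EX@11 MEM@12 WB@13
I5 sub r1 <- r3,r1: IF@10 ID@11 stall=2 (RAW on I4.r1 (WB@13)) EX@14 MEM@15 WB@16
I6 sub r4 <- r4,r1: IF@11 ID@14 stall=2 (RAW on I5.r1 (WB@16)) EX@17 MEM@18 WB@19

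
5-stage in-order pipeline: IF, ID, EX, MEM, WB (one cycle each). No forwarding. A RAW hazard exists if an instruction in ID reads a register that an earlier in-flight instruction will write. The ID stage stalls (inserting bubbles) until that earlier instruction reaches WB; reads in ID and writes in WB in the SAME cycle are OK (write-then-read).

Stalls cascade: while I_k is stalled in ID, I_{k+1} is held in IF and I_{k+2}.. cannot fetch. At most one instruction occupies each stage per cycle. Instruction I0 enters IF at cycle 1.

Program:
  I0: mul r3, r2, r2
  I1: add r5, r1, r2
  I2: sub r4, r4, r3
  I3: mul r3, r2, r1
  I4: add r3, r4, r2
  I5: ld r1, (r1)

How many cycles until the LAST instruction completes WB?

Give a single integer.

Answer: 12

Derivation:
I0 mul r3 <- r2,r2: IF@1 ID@2 stall=0 (-) EX@3 MEM@4 WB@5
I1 add r5 <- r1,r2: IF@2 ID@3 stall=0 (-) EX@4 MEM@5 WB@6
I2 sub r4 <- r4,r3: IF@3 ID@4 stall=1 (RAW on I0.r3 (WB@5)) EX@6 MEM@7 WB@8
I3 mul r3 <- r2,r1: IF@4 ID@6 stall=0 (-) EX@7 MEM@8 WB@9
I4 add r3 <- r4,r2: IF@6 ID@7 stall=1 (RAW on I2.r4 (WB@8)) EX@9 MEM@10 WB@11
I5 ld r1 <- r1: IF@7 ID@9 stall=0 (-) EX@10 MEM@11 WB@12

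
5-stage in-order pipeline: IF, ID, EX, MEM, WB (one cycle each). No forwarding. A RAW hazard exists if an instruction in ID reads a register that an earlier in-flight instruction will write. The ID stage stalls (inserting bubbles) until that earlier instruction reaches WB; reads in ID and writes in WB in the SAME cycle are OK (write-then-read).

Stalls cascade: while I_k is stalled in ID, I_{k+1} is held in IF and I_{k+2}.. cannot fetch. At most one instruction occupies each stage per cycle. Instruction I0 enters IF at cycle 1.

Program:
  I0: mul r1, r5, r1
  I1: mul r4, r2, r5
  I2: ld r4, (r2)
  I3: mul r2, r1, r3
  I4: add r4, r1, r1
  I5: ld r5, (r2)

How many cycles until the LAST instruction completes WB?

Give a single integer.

Answer: 11

Derivation:
I0 mul r1 <- r5,r1: IF@1 ID@2 stall=0 (-) EX@3 MEM@4 WB@5
I1 mul r4 <- r2,r5: IF@2 ID@3 stall=0 (-) EX@4 MEM@5 WB@6
I2 ld r4 <- r2: IF@3 ID@4 stall=0 (-) EX@5 MEM@6 WB@7
I3 mul r2 <- r1,r3: IF@4 ID@5 stall=0 (-) EX@6 MEM@7 WB@8
I4 add r4 <- r1,r1: IF@5 ID@6 stall=0 (-) EX@7 MEM@8 WB@9
I5 ld r5 <- r2: IF@6 ID@7 stall=1 (RAW on I3.r2 (WB@8)) EX@9 MEM@10 WB@11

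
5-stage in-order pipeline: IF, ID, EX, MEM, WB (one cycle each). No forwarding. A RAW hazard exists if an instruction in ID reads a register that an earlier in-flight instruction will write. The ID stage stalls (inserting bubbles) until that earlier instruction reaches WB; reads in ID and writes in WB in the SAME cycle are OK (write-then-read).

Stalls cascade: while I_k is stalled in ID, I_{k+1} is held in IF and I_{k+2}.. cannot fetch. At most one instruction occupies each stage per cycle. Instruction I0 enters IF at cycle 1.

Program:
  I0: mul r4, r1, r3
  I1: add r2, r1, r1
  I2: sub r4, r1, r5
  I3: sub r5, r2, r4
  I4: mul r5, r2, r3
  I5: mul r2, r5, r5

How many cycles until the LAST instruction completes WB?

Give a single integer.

Answer: 14

Derivation:
I0 mul r4 <- r1,r3: IF@1 ID@2 stall=0 (-) EX@3 MEM@4 WB@5
I1 add r2 <- r1,r1: IF@2 ID@3 stall=0 (-) EX@4 MEM@5 WB@6
I2 sub r4 <- r1,r5: IF@3 ID@4 stall=0 (-) EX@5 MEM@6 WB@7
I3 sub r5 <- r2,r4: IF@4 ID@5 stall=2 (RAW on I2.r4 (WB@7)) EX@8 MEM@9 WB@10
I4 mul r5 <- r2,r3: IF@5 ID@8 stall=0 (-) EX@9 MEM@10 WB@11
I5 mul r2 <- r5,r5: IF@8 ID@9 stall=2 (RAW on I4.r5 (WB@11)) EX@12 MEM@13 WB@14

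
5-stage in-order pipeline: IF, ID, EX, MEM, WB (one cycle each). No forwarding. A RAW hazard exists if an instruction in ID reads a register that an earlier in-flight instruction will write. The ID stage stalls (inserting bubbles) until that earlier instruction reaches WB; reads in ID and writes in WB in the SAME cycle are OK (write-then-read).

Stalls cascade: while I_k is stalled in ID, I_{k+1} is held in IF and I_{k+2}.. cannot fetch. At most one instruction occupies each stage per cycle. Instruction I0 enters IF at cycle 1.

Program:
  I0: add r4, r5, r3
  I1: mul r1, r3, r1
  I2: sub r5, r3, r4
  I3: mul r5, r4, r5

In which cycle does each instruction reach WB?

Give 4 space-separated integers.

I0 add r4 <- r5,r3: IF@1 ID@2 stall=0 (-) EX@3 MEM@4 WB@5
I1 mul r1 <- r3,r1: IF@2 ID@3 stall=0 (-) EX@4 MEM@5 WB@6
I2 sub r5 <- r3,r4: IF@3 ID@4 stall=1 (RAW on I0.r4 (WB@5)) EX@6 MEM@7 WB@8
I3 mul r5 <- r4,r5: IF@4 ID@6 stall=2 (RAW on I2.r5 (WB@8)) EX@9 MEM@10 WB@11

Answer: 5 6 8 11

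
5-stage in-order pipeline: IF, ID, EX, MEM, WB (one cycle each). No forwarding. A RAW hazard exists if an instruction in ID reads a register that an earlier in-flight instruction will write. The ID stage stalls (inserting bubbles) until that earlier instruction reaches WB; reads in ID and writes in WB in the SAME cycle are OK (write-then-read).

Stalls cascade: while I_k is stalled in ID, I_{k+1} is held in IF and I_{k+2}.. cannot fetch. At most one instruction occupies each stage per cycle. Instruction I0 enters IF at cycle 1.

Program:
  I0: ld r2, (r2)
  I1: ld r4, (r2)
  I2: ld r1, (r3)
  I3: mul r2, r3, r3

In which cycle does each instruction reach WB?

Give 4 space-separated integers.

Answer: 5 8 9 10

Derivation:
I0 ld r2 <- r2: IF@1 ID@2 stall=0 (-) EX@3 MEM@4 WB@5
I1 ld r4 <- r2: IF@2 ID@3 stall=2 (RAW on I0.r2 (WB@5)) EX@6 MEM@7 WB@8
I2 ld r1 <- r3: IF@3 ID@6 stall=0 (-) EX@7 MEM@8 WB@9
I3 mul r2 <- r3,r3: IF@6 ID@7 stall=0 (-) EX@8 MEM@9 WB@10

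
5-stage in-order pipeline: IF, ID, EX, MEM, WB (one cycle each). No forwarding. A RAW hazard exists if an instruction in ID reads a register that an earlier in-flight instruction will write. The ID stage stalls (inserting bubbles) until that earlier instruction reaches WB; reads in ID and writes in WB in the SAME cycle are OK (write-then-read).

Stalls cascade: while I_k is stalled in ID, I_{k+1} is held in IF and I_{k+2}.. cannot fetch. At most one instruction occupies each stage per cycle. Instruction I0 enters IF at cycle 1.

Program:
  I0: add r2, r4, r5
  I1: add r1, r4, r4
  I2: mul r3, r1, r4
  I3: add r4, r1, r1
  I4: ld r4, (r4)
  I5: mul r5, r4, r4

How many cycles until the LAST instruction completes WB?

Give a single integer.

Answer: 16

Derivation:
I0 add r2 <- r4,r5: IF@1 ID@2 stall=0 (-) EX@3 MEM@4 WB@5
I1 add r1 <- r4,r4: IF@2 ID@3 stall=0 (-) EX@4 MEM@5 WB@6
I2 mul r3 <- r1,r4: IF@3 ID@4 stall=2 (RAW on I1.r1 (WB@6)) EX@7 MEM@8 WB@9
I3 add r4 <- r1,r1: IF@4 ID@7 stall=0 (-) EX@8 MEM@9 WB@10
I4 ld r4 <- r4: IF@7 ID@8 stall=2 (RAW on I3.r4 (WB@10)) EX@11 MEM@12 WB@13
I5 mul r5 <- r4,r4: IF@8 ID@11 stall=2 (RAW on I4.r4 (WB@13)) EX@14 MEM@15 WB@16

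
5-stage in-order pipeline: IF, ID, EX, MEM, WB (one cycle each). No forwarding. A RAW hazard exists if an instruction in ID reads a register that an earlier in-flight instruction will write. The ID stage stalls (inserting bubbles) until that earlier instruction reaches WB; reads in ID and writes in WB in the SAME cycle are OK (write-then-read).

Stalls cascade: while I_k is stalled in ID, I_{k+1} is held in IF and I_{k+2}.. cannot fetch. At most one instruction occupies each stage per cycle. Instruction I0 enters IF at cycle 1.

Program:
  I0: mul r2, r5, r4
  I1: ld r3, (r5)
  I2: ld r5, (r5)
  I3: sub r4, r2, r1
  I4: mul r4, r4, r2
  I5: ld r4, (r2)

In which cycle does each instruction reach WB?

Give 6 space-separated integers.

I0 mul r2 <- r5,r4: IF@1 ID@2 stall=0 (-) EX@3 MEM@4 WB@5
I1 ld r3 <- r5: IF@2 ID@3 stall=0 (-) EX@4 MEM@5 WB@6
I2 ld r5 <- r5: IF@3 ID@4 stall=0 (-) EX@5 MEM@6 WB@7
I3 sub r4 <- r2,r1: IF@4 ID@5 stall=0 (-) EX@6 MEM@7 WB@8
I4 mul r4 <- r4,r2: IF@5 ID@6 stall=2 (RAW on I3.r4 (WB@8)) EX@9 MEM@10 WB@11
I5 ld r4 <- r2: IF@6 ID@9 stall=0 (-) EX@10 MEM@11 WB@12

Answer: 5 6 7 8 11 12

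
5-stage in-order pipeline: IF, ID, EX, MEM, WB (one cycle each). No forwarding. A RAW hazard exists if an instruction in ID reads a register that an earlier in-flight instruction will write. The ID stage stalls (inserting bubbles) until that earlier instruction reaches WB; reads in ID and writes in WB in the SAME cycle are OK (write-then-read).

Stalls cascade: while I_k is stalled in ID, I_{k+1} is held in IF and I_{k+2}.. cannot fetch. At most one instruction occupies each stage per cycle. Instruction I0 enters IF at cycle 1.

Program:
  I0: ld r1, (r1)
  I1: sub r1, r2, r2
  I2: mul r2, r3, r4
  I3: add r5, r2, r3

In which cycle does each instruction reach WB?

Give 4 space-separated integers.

Answer: 5 6 7 10

Derivation:
I0 ld r1 <- r1: IF@1 ID@2 stall=0 (-) EX@3 MEM@4 WB@5
I1 sub r1 <- r2,r2: IF@2 ID@3 stall=0 (-) EX@4 MEM@5 WB@6
I2 mul r2 <- r3,r4: IF@3 ID@4 stall=0 (-) EX@5 MEM@6 WB@7
I3 add r5 <- r2,r3: IF@4 ID@5 stall=2 (RAW on I2.r2 (WB@7)) EX@8 MEM@9 WB@10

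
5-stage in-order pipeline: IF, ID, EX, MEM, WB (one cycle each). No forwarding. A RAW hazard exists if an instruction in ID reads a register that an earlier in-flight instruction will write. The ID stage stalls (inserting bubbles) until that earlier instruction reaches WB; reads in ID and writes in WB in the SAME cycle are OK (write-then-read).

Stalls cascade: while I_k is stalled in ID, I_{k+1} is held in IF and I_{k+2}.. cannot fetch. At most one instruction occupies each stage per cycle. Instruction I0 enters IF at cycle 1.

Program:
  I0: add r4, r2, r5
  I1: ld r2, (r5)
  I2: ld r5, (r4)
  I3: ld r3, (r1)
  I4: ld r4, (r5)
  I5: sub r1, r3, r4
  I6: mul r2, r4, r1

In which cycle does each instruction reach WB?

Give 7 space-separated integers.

Answer: 5 6 8 9 11 14 17

Derivation:
I0 add r4 <- r2,r5: IF@1 ID@2 stall=0 (-) EX@3 MEM@4 WB@5
I1 ld r2 <- r5: IF@2 ID@3 stall=0 (-) EX@4 MEM@5 WB@6
I2 ld r5 <- r4: IF@3 ID@4 stall=1 (RAW on I0.r4 (WB@5)) EX@6 MEM@7 WB@8
I3 ld r3 <- r1: IF@4 ID@6 stall=0 (-) EX@7 MEM@8 WB@9
I4 ld r4 <- r5: IF@6 ID@7 stall=1 (RAW on I2.r5 (WB@8)) EX@9 MEM@10 WB@11
I5 sub r1 <- r3,r4: IF@7 ID@9 stall=2 (RAW on I4.r4 (WB@11)) EX@12 MEM@13 WB@14
I6 mul r2 <- r4,r1: IF@9 ID@12 stall=2 (RAW on I5.r1 (WB@14)) EX@15 MEM@16 WB@17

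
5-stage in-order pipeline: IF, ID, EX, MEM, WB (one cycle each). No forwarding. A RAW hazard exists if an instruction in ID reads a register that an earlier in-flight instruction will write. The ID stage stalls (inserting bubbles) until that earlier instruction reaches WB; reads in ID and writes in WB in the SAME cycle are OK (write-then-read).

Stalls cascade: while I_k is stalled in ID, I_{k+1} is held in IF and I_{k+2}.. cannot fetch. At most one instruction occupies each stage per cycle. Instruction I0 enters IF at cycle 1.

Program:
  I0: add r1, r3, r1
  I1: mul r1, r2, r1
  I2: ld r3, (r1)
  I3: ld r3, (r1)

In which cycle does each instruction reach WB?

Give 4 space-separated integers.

Answer: 5 8 11 12

Derivation:
I0 add r1 <- r3,r1: IF@1 ID@2 stall=0 (-) EX@3 MEM@4 WB@5
I1 mul r1 <- r2,r1: IF@2 ID@3 stall=2 (RAW on I0.r1 (WB@5)) EX@6 MEM@7 WB@8
I2 ld r3 <- r1: IF@3 ID@6 stall=2 (RAW on I1.r1 (WB@8)) EX@9 MEM@10 WB@11
I3 ld r3 <- r1: IF@6 ID@9 stall=0 (-) EX@10 MEM@11 WB@12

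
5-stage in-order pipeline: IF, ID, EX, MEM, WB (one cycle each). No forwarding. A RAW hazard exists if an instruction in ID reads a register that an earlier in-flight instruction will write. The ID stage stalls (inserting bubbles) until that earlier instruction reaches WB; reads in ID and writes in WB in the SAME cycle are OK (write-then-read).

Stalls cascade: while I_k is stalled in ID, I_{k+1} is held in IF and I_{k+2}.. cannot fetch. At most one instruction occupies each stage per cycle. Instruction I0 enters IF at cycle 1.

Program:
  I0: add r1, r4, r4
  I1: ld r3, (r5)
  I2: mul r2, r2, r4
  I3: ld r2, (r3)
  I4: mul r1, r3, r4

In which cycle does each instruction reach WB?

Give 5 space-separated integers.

I0 add r1 <- r4,r4: IF@1 ID@2 stall=0 (-) EX@3 MEM@4 WB@5
I1 ld r3 <- r5: IF@2 ID@3 stall=0 (-) EX@4 MEM@5 WB@6
I2 mul r2 <- r2,r4: IF@3 ID@4 stall=0 (-) EX@5 MEM@6 WB@7
I3 ld r2 <- r3: IF@4 ID@5 stall=1 (RAW on I1.r3 (WB@6)) EX@7 MEM@8 WB@9
I4 mul r1 <- r3,r4: IF@5 ID@7 stall=0 (-) EX@8 MEM@9 WB@10

Answer: 5 6 7 9 10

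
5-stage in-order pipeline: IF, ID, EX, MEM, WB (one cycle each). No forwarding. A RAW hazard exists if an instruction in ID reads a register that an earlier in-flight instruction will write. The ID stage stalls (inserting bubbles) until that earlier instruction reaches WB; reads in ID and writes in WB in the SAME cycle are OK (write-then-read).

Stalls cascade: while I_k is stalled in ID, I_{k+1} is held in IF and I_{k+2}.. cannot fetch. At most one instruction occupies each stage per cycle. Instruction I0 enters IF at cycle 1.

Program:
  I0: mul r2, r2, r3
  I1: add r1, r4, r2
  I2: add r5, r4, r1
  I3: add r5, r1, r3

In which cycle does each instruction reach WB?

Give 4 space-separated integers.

Answer: 5 8 11 12

Derivation:
I0 mul r2 <- r2,r3: IF@1 ID@2 stall=0 (-) EX@3 MEM@4 WB@5
I1 add r1 <- r4,r2: IF@2 ID@3 stall=2 (RAW on I0.r2 (WB@5)) EX@6 MEM@7 WB@8
I2 add r5 <- r4,r1: IF@3 ID@6 stall=2 (RAW on I1.r1 (WB@8)) EX@9 MEM@10 WB@11
I3 add r5 <- r1,r3: IF@6 ID@9 stall=0 (-) EX@10 MEM@11 WB@12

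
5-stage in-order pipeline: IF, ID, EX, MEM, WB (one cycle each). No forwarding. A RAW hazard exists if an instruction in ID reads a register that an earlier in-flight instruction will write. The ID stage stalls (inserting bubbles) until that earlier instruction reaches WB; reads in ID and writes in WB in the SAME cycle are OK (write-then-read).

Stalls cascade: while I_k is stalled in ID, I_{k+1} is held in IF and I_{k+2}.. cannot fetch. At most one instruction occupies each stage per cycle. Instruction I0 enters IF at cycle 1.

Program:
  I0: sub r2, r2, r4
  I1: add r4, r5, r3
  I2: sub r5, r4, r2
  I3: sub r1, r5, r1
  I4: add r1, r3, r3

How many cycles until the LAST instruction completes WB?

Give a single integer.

Answer: 13

Derivation:
I0 sub r2 <- r2,r4: IF@1 ID@2 stall=0 (-) EX@3 MEM@4 WB@5
I1 add r4 <- r5,r3: IF@2 ID@3 stall=0 (-) EX@4 MEM@5 WB@6
I2 sub r5 <- r4,r2: IF@3 ID@4 stall=2 (RAW on I1.r4 (WB@6)) EX@7 MEM@8 WB@9
I3 sub r1 <- r5,r1: IF@4 ID@7 stall=2 (RAW on I2.r5 (WB@9)) EX@10 MEM@11 WB@12
I4 add r1 <- r3,r3: IF@7 ID@10 stall=0 (-) EX@11 MEM@12 WB@13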